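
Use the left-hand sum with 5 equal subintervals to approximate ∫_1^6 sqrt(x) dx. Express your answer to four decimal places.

Δx = (6 − 1)/5 = 1.
Left endpoints: 1, 2, 3, 4, 5.
f(1) ≈ 1.0000, f(2) ≈ 1.4142, f(3) ≈ 1.7321, f(4) ≈ 2.0000, f(5) ≈ 2.2361.
Sum = Δx · [f(1) + f(2) + f(3) + f(4) + f(5)].
Sum ≈ 8.3823.

8.3823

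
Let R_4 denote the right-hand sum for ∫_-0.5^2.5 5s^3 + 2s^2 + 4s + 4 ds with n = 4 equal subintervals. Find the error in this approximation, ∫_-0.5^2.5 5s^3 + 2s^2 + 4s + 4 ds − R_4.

-43.3125

Exact integral: ∫_-0.5^2.5 f(s) ds = 83.25.
R_4 = 126.5625.
Error = 83.25 − 126.5625 = -43.3125.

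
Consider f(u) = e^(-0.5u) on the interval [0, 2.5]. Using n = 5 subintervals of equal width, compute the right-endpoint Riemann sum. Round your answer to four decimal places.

Δu = (2.5 − 0)/5 = 0.5.
Right endpoints: 0.5, 1, 1.5, 2, 2.5.
f(0.5) ≈ 0.7788, f(1) ≈ 0.6065, f(1.5) ≈ 0.4724, f(2) ≈ 0.3679, f(2.5) ≈ 0.2865.
Sum = Δu · [f(0.5) + f(1) + f(1.5) + f(2) + f(2.5)].
Sum ≈ 1.2560.

1.2560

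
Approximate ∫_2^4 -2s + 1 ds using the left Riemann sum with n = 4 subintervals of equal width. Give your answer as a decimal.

Δs = (4 − 2)/4 = 0.5.
Left endpoints: 2, 2.5, 3, 3.5.
f(2) = -3, f(2.5) = -4, f(3) = -5, f(3.5) = -6.
Sum = Δs · [f(2) + f(2.5) + f(3) + f(3.5)].
Sum = -9.

-9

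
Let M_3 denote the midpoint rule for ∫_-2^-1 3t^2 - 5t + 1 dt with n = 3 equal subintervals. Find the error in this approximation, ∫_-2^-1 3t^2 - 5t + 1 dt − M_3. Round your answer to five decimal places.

0.02778

Exact integral: ∫_-2^-1 f(t) dt = 15.5.
M_3 ≈ 15.4722222.
Error ≈ 15.5 − 15.4722222 ≈ 0.02778.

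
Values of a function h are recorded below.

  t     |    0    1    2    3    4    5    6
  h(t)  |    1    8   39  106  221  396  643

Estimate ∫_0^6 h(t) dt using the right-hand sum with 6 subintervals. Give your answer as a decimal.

1413

Δt = 1.
Sum = 1·[8 + 39 + 106 + 221 + 396 + 643] = 1413.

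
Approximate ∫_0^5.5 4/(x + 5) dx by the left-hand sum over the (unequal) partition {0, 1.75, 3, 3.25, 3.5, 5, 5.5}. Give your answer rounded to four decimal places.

Subinterval widths: 1.75, 1.25, 0.25, 0.25, 1.5, 0.5.
Left endpoints: 0, 1.75, 3, 3.25, 3.5, 5.
f(0) = 0.8, f(1.75) = 16/27, f(3) = 0.5, f(3.25) = 16/33, f(3.5) = 8/17, f(5) = 0.4.
Sum = Σ Δx_i · f(x_i).
Sum ≈ 3.2928.

3.2928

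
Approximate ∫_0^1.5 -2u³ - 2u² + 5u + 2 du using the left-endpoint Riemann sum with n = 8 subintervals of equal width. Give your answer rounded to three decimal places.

4.138

Δu = (1.5 − 0)/8 = 0.1875.
Left endpoints: 0, 0.1875, 0.375, 0.5625, 0.75, 0.9375, 1.125, 1.3125.
f(0) = 2, f(0.1875) = 5845/2048, f(0.375) = 3.48828125, f(0.5625) = 7831/2048, f(0.75) = 3.78125, f(0.9375) = 6721/2048, f(1.125) = 2.24609375, f(1.3125) = 1219/2048.
Sum = Δu · [f(0) + f(0.1875) + f(0.375) + ...].
Sum ≈ 4.138.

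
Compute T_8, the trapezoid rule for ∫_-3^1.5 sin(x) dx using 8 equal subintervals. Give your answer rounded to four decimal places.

Δx = (1.5 − (-3))/8 = 0.5625.
f(-3) ≈ -0.1411, f(-2.4375) ≈ -0.6473, f(-1.875) ≈ -0.9541, f(-1.3125) ≈ -0.9668, f(-0.75) ≈ -0.6816, f(-0.1875) ≈ -0.1864, f(0.375) ≈ 0.3663, f(0.9375) ≈ 0.8061, f(1.5) ≈ 0.9975.
T_8 = (Δx/2)·[f(x_0) + 2f(x_1) + ... + 2f(x_{7}) + f(x_8)].
Sum ≈ -1.0326.

-1.0326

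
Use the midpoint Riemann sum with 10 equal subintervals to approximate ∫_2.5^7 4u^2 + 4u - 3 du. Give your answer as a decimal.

508.19625

Δu = (7 − 2.5)/10 = 0.45.
Midpoints: 2.725, 3.175, 3.625, 4.075, 4.525, 4.975, 5.425, 5.875, 6.325, 6.775.
f(2.725) = 37.6025, f(3.175) = 50.0225, f(3.625) = 64.0625, f(4.075) = 79.7225, f(4.525) = 97.0025, f(4.975) = 115.9025, f(5.425) = 136.4225, f(5.875) = 158.5625, f(6.325) = 182.3225, f(6.775) = 207.7025.
Sum = Δu · [f(2.725) + f(3.175) + f(3.625) + ...].
Sum = 508.19625.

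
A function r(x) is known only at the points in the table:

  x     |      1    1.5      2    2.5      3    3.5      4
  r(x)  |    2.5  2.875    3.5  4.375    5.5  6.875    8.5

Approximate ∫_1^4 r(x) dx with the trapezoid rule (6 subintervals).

Δx = 0.5.
T_6 = (0.5/2)·[2.5 + 2·2.875 + 2·3.5 + 2·4.375 + 2·5.5 + 2·6.875 + 8.5] = 14.3125.

14.3125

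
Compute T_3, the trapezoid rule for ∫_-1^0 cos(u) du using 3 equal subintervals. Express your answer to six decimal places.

Δu = (0 − (-1))/3 = 1/3.
f(-1) ≈ 0.540302, f(-2/3) ≈ 0.785887, f(-1/3) ≈ 0.944957, f(0) ≈ 1.000000.
T_3 = (Δu/2)·[f(u_0) + 2f(u_1) + 2f(u_2) + f(u_3)].
Sum ≈ 0.833665.

0.833665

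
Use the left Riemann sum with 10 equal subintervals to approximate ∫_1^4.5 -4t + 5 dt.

Δt = (4.5 − 1)/10 = 0.35.
Left endpoints: 1, 1.35, 1.7, 2.05, 2.4, 2.75, 3.1, 3.45, 3.8, 4.15.
f(1) = 1, f(1.35) = -0.4, f(1.7) = -1.8, f(2.05) = -3.2, f(2.4) = -4.6, f(2.75) = -6, f(3.1) = -7.4, f(3.45) = -8.8, f(3.8) = -10.2, f(4.15) = -11.6.
Sum = Δt · [f(1) + f(1.35) + f(1.7) + ...].
Sum = -18.55.

-18.55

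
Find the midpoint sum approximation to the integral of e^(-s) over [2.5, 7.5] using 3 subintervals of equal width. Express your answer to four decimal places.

Δs = (7.5 − 2.5)/3 = 5/3.
Midpoints: 10/3, 5, 20/3.
f(10/3) ≈ 0.0357, f(5) ≈ 0.0067, f(20/3) ≈ 0.0013.
Sum = Δs · [f(10/3) + f(5) + f(20/3)].
Sum ≈ 0.0728.

0.0728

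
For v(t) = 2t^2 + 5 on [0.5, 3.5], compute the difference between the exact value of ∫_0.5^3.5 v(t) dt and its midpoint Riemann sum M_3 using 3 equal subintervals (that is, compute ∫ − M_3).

Exact integral: ∫_0.5^3.5 v(t) dt = 43.5.
M_3 = 43.
Error = 43.5 − 43 = 0.5.

0.5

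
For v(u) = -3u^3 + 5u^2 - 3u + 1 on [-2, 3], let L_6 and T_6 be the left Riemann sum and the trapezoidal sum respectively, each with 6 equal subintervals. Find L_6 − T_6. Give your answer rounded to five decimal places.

39.58333

L_6 ≈ 46.9560185.
T_6 ≈ 7.3726852.
L_6 − T_6 ≈ 39.58333.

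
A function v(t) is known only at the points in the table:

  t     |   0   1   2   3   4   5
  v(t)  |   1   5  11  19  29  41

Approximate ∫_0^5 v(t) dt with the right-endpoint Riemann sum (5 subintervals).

Δt = 1.
Sum = 1·[5 + 11 + 19 + 29 + 41] = 105.

105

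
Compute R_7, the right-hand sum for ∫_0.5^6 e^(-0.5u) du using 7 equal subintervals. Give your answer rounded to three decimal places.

1.190

Δu = (6 − 0.5)/7 = 11/14.
Right endpoints: 9/7, 29/14, 20/7, 51/14, 31/7, 73/14, 6.
f(9/7) ≈ 0.526, f(29/14) ≈ 0.355, f(20/7) ≈ 0.240, f(51/14) ≈ 0.162, f(31/7) ≈ 0.109, f(73/14) ≈ 0.074, f(6) ≈ 0.050.
Sum = Δu · [f(9/7) + f(29/14) + f(20/7) + ...].
Sum ≈ 1.190.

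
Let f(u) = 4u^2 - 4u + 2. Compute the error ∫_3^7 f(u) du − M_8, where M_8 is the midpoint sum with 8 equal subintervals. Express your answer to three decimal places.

Exact integral: ∫_3^7 f(u) du ≈ 349.33333.
M_8 = 349.
Error ≈ 349.33333 − 349 ≈ 0.333.

0.333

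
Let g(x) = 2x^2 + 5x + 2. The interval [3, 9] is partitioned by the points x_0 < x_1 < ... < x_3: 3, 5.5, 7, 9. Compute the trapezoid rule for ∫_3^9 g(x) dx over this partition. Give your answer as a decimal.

669

Subinterval widths: 2.5, 1.5, 2.
g(3) = 35, g(5.5) = 90, g(7) = 135, g(9) = 209.
On each subinterval the trapezoid contributes (Δx_i/2)·[g(x_{i-1}) + g(x_i)].
Sum = 669.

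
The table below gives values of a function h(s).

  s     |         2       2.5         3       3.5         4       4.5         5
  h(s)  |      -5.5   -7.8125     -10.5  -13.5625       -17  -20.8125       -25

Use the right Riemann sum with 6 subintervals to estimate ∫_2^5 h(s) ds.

-47.34375

Δs = 0.5.
Sum = 0.5·[(-7.8125) + (-10.5) + (-13.5625) + (-17) + (-20.8125) + (-25)] = -47.34375.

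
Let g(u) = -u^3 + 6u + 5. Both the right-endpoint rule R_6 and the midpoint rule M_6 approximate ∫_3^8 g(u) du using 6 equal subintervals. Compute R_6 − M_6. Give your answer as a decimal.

R_6 ≈ -1012.8819444.
M_6 ≈ -808.9756944.
R_6 − M_6 = -203.90625.

-203.90625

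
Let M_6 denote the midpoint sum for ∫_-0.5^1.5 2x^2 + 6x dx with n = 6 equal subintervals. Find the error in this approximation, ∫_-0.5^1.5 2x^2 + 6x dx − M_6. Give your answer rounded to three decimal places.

0.037

Exact integral: ∫_-0.5^1.5 f(x) dx ≈ 8.33333.
M_6 ≈ 8.29630.
Error ≈ 8.33333 − 8.29630 ≈ 0.037.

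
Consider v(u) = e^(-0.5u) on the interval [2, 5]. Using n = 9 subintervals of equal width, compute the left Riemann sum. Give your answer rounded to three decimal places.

Δu = (5 − 2)/9 = 1/3.
Left endpoints: 2, 7/3, 8/3, 3, 10/3, 11/3, 4, 13/3, 14/3.
v(2) ≈ 0.368, v(7/3) ≈ 0.311, v(8/3) ≈ 0.264, v(3) ≈ 0.223, v(10/3) ≈ 0.189, v(11/3) ≈ 0.160, v(4) ≈ 0.135, v(13/3) ≈ 0.115, v(14/3) ≈ 0.097.
Sum = Δu · [v(2) + v(7/3) + v(8/3) + ...].
Sum ≈ 0.621.

0.621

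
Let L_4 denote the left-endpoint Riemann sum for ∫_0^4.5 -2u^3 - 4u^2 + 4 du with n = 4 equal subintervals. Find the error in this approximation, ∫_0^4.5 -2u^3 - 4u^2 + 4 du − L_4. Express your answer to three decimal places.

-131.467

Exact integral: ∫_0^4.5 f(u) du = -308.53125.
L_4 ≈ -177.06445.
Error ≈ -308.53125 − (-177.06445) ≈ -131.467.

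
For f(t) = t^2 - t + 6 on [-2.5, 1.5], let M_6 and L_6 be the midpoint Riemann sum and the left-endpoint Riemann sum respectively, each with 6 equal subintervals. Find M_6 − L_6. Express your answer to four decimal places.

M_6 ≈ 32.185185.
L_6 ≈ 35.296296.
M_6 − L_6 ≈ -3.1111.

-3.1111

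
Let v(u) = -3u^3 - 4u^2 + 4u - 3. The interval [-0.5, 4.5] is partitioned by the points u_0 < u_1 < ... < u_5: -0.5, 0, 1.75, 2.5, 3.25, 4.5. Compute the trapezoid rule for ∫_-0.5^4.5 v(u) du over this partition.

Subinterval widths: 0.5, 1.75, 0.75, 0.75, 1.25.
v(-0.5) = -5.625, v(0) = -3, v(1.75) = -24.328125, v(2.5) = -64.875, v(3.25) = -135.234375, v(4.5) = -339.375.
On each subinterval the trapezoid contributes (Δu_i/2)·[v(u_{i-1}) + v(u_i)].
Sum = -431.19140625.

-431.19140625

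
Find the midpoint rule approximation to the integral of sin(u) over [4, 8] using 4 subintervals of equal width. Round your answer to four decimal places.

Δu = (8 − 4)/4 = 1.
Midpoints: 4.5, 5.5, 6.5, 7.5.
f(4.5) ≈ -0.9775, f(5.5) ≈ -0.7055, f(6.5) ≈ 0.2151, f(7.5) ≈ 0.9380.
Sum = Δu · [f(4.5) + f(5.5) + f(6.5) + f(7.5)].
Sum ≈ -0.5300.

-0.5300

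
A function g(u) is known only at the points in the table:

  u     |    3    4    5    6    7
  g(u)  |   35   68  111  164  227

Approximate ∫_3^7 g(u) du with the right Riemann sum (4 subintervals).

Δu = 1.
Sum = 1·[68 + 111 + 164 + 227] = 570.

570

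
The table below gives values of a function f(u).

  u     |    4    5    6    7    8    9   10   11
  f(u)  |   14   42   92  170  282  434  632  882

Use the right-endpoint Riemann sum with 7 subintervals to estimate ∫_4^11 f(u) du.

2534

Δu = 1.
Sum = 1·[42 + 92 + 170 + 282 + 434 + 632 + 882] = 2534.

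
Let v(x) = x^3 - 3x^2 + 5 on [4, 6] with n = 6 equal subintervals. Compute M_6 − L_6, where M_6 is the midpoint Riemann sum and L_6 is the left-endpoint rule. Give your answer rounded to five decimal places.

M_6 ≈ 117.7777778.
L_6 ≈ 103.1111111.
M_6 − L_6 ≈ 14.66667.

14.66667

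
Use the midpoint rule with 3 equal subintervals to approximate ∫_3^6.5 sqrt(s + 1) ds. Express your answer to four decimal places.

8.3635

Δs = (6.5 − 3)/3 = 7/6.
Midpoints: 43/12, 4.75, 71/12.
f(43/12) ≈ 2.1409, f(4.75) ≈ 2.3979, f(71/12) ≈ 2.6300.
Sum = Δs · [f(43/12) + f(4.75) + f(71/12)].
Sum ≈ 8.3635.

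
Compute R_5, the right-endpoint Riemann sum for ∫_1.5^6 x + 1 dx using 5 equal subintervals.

23.4

Δx = (6 − 1.5)/5 = 0.9.
Right endpoints: 2.4, 3.3, 4.2, 5.1, 6.
f(2.4) = 3.4, f(3.3) = 4.3, f(4.2) = 5.2, f(5.1) = 6.1, f(6) = 7.
Sum = Δx · [f(2.4) + f(3.3) + f(4.2) + f(5.1) + f(6)].
Sum = 23.4.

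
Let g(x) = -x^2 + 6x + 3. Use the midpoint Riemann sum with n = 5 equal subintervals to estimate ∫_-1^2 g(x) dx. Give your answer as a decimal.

Δx = (2 − (-1))/5 = 0.6.
Midpoints: -0.7, -0.1, 0.5, 1.1, 1.7.
g(-0.7) = -1.69, g(-0.1) = 2.39, g(0.5) = 5.75, g(1.1) = 8.39, g(1.7) = 10.31.
Sum = Δx · [g(-0.7) + g(-0.1) + g(0.5) + g(1.1) + g(1.7)].
Sum = 15.09.

15.09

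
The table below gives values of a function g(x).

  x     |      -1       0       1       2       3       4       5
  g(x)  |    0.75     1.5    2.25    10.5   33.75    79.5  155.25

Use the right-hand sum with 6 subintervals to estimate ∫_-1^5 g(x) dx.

282.75

Δx = 1.
Sum = 1·[1.5 + 2.25 + 10.5 + 33.75 + 79.5 + 155.25] = 282.75.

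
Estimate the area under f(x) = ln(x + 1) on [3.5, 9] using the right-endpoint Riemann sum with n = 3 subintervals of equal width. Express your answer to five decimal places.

Δx = (9 − 3.5)/3 = 11/6.
Right endpoints: 16/3, 43/6, 9.
f(16/3) ≈ 1.84583, f(43/6) ≈ 2.10006, f(9) ≈ 2.30259.
Sum = Δx · [f(16/3) + f(43/6) + f(9)].
Sum ≈ 11.45553.

11.45553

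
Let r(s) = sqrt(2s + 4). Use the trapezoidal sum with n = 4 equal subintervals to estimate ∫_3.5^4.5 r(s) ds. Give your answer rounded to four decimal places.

3.4630

Δs = (4.5 − 3.5)/4 = 0.25.
r(3.5) ≈ 3.3166, r(3.75) ≈ 3.3912, r(4) ≈ 3.4641, r(4.25) ≈ 3.5355, r(4.5) ≈ 3.6056.
T_4 = (Δs/2)·[r(s_0) + 2r(s_1) + 2r(s_2) + 2r(s_3) + r(s_4)].
Sum ≈ 3.4630.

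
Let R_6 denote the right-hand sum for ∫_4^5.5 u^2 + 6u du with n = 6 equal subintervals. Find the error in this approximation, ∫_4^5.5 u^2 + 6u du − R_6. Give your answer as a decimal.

Exact integral: ∫_4^5.5 f(u) du = 76.875.
R_6 = 79.796875.
Error = 76.875 − 79.796875 = -2.921875.

-2.921875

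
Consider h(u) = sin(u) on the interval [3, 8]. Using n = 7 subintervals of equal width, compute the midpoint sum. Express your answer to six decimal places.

Δu = (8 − 3)/7 = 5/7.
Midpoints: 47/14, 57/14, 67/14, 5.5, 87/14, 97/14, 107/14.
h(47/14) ≈ -0.213885, h(57/14) ≈ -0.801522, h(67/14) ≈ -0.997313, h(5.5) ≈ -0.705540, h(87/14) ≈ -0.068845, h(97/14) ≈ 0.601507, h(107/14) ≈ 0.977796.
Sum = Δu · [h(47/14) + h(57/14) + h(67/14) + ...].
Sum ≈ -0.862716.

-0.862716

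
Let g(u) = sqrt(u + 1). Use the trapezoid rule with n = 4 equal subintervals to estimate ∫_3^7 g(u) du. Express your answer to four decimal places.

9.7455

Δu = (7 − 3)/4 = 1.
g(3) ≈ 2.0000, g(4) ≈ 2.2361, g(5) ≈ 2.4495, g(6) ≈ 2.6458, g(7) ≈ 2.8284.
T_4 = (Δu/2)·[g(u_0) + 2g(u_1) + 2g(u_2) + 2g(u_3) + g(u_4)].
Sum ≈ 9.7455.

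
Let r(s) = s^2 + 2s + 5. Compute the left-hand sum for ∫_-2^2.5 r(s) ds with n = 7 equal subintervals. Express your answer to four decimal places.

Δs = (2.5 − (-2))/7 = 9/14.
Left endpoints: -2, -19/14, -5/7, -1/14, 4/7, 17/14, 13/7.
r(-2) = 5, r(-19/14) = 809/196, r(-5/7) = 200/49, r(-1/14) = 953/196, r(4/7) = 317/49, r(17/14) = 1745/196, r(13/7) = 596/49.
Sum = Δs · [r(-2) + r(-19/14) + r(-5/7) + ...].
Sum ≈ 29.3189.

29.3189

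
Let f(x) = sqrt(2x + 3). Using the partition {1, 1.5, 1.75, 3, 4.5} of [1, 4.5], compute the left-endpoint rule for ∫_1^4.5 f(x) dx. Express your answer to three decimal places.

Subinterval widths: 0.5, 0.25, 1.25, 1.5.
Left endpoints: 1, 1.5, 1.75, 3.
f(1) ≈ 2.236, f(1.5) ≈ 2.449, f(1.75) ≈ 2.550, f(3) ≈ 3.000.
Sum = Σ Δx_i · f(x_i).
Sum ≈ 9.417.

9.417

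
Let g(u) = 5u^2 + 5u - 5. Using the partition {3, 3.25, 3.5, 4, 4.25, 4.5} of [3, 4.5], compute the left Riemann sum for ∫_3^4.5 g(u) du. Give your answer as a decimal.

Subinterval widths: 0.25, 0.25, 0.5, 0.25, 0.25.
Left endpoints: 3, 3.25, 3.5, 4, 4.25.
g(3) = 55, g(3.25) = 64.0625, g(3.5) = 73.75, g(4) = 95, g(4.25) = 106.5625.
Sum = Σ Δu_i · g(u_i).
Sum = 117.03125.

117.03125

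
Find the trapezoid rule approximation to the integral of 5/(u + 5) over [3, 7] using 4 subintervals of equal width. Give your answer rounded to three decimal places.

2.031

Δu = (7 − 3)/4 = 1.
f(3) = 0.625, f(4) = 5/9, f(5) = 0.5, f(6) = 5/11, f(7) = 5/12.
T_4 = (Δu/2)·[f(u_0) + 2f(u_1) + 2f(u_2) + 2f(u_3) + f(u_4)].
Sum ≈ 2.031.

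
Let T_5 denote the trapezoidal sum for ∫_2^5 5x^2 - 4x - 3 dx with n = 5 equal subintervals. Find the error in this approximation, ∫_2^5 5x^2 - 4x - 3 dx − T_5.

Exact integral: ∫_2^5 f(x) dx = 144.
T_5 = 144.9.
Error = 144 − 144.9 = -0.9.

-0.9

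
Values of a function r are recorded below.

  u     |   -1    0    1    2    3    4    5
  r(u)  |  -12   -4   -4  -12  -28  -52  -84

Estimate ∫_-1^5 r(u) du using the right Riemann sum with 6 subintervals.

Δu = 1.
Sum = 1·[(-4) + (-4) + (-12) + (-28) + (-52) + (-84)] = -184.

-184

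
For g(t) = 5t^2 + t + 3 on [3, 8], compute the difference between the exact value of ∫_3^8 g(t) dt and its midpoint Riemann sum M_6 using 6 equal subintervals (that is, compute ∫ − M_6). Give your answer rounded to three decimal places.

Exact integral: ∫_3^8 g(t) dt ≈ 850.83333.
M_6 ≈ 849.38657.
Error ≈ 850.83333 − 849.38657 ≈ 1.447.

1.447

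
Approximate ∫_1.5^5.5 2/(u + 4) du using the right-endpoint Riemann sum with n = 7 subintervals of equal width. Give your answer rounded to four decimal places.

1.0505

Δu = (5.5 − 1.5)/7 = 4/7.
Right endpoints: 29/14, 37/14, 45/14, 53/14, 61/14, 69/14, 5.5.
f(29/14) = 28/85, f(37/14) = 28/93, f(45/14) = 28/101, f(53/14) = 28/109, f(61/14) = 28/117, f(69/14) = 0.224, f(5.5) = 4/19.
Sum = Δu · [f(29/14) + f(37/14) + f(45/14) + ...].
Sum ≈ 1.0505.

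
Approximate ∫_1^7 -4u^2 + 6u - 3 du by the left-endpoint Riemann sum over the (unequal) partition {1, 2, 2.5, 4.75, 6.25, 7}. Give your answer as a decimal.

-222.1875

Subinterval widths: 1, 0.5, 2.25, 1.5, 0.75.
Left endpoints: 1, 2, 2.5, 4.75, 6.25.
f(1) = -1, f(2) = -7, f(2.5) = -13, f(4.75) = -64.75, f(6.25) = -121.75.
Sum = Σ Δu_i · f(u_i).
Sum = -222.1875.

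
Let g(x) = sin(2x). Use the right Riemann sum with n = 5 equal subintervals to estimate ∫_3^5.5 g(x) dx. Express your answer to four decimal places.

0.2572

Δx = (5.5 − 3)/5 = 0.5.
Right endpoints: 3.5, 4, 4.5, 5, 5.5.
g(3.5) ≈ 0.6570, g(4) ≈ 0.9894, g(4.5) ≈ 0.4121, g(5) ≈ -0.5440, g(5.5) ≈ -1.0000.
Sum = Δx · [g(3.5) + g(4) + g(4.5) + g(5) + g(5.5)].
Sum ≈ 0.2572.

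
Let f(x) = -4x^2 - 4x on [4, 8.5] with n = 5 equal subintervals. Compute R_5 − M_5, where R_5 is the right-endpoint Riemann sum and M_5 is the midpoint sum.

R_5 = -957.78.
M_5 = -844.785.
R_5 − M_5 = -112.995.

-112.995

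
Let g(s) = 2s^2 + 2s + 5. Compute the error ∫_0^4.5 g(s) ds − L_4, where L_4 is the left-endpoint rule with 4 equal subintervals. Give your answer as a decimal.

Exact integral: ∫_0^4.5 g(s) ds = 103.5.
L_4 = 77.5546875.
Error = 103.5 − 77.5546875 = 25.9453125.

25.9453125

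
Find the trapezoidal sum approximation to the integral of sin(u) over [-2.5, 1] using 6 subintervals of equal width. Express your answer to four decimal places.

Δu = (1 − (-2.5))/6 = 7/12.
f(-2.5) ≈ -0.5985, f(-23/12) ≈ -0.9408, f(-4/3) ≈ -0.9719, f(-0.75) ≈ -0.6816, f(-1/6) ≈ -0.1659, f(5/12) ≈ 0.4047, f(1) ≈ 0.8415.
T_6 = (Δu/2)·[f(u_0) + 2f(u_1) + ... + 2f(u_{5}) + f(u_6)].
Sum ≈ -1.3032.

-1.3032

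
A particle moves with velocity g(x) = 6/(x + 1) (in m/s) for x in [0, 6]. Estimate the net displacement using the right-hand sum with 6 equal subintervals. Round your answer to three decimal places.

Δx = (6 − 0)/6 = 1.
Right endpoints: 1, 2, 3, 4, 5, 6.
g(1) = 3, g(2) = 2, g(3) = 1.5, g(4) = 1.2, g(5) = 1, g(6) = 6/7.
Sum = Δx · [g(1) + g(2) + g(3) + ...].
Sum ≈ 9.557.

9.557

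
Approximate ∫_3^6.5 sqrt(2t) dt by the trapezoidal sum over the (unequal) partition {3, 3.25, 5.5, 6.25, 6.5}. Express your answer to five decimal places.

10.68647

Subinterval widths: 0.25, 2.25, 0.75, 0.25.
f(3) ≈ 2.44949, f(3.25) ≈ 2.54951, f(5.5) ≈ 3.31662, f(6.25) ≈ 3.53553, f(6.5) ≈ 3.60555.
On each subinterval the trapezoid contributes (Δt_i/2)·[f(t_{i-1}) + f(t_i)].
Sum ≈ 10.68647.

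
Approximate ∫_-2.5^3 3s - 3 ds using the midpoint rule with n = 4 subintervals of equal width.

-12.375

Δs = (3 − (-2.5))/4 = 1.375.
Midpoints: -1.8125, -0.4375, 0.9375, 2.3125.
f(-1.8125) = -8.4375, f(-0.4375) = -4.3125, f(0.9375) = -0.1875, f(2.3125) = 3.9375.
Sum = Δs · [f(-1.8125) + f(-0.4375) + f(0.9375) + f(2.3125)].
Sum = -12.375.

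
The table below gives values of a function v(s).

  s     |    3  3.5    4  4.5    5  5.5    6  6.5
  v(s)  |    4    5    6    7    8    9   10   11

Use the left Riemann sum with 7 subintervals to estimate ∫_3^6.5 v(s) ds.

Δs = 0.5.
Sum = 0.5·[4 + 5 + 6 + 7 + 8 + 9 + 10] = 24.5.

24.5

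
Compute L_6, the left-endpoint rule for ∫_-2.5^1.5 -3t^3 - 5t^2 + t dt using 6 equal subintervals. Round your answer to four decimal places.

2.6852

Δt = (1.5 − (-2.5))/6 = 2/3.
Left endpoints: -2.5, -11/6, -7/6, -0.5, 1/6, 5/6.
f(-2.5) = 13.125, f(-11/6) = -11/72, f(-7/6) = -77/24, f(-0.5) = -1.375, f(1/6) = 1/72, f(5/6) = -4.375.
Sum = Δt · [f(-2.5) + f(-11/6) + f(-7/6) + ...].
Sum ≈ 2.6852.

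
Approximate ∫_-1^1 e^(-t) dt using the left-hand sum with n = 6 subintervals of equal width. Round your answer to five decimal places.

2.76386

Δt = (1 − (-1))/6 = 1/3.
Left endpoints: -1, -2/3, -1/3, 0, 1/3, 2/3.
f(-1) ≈ 2.71828, f(-2/3) ≈ 1.94773, f(-1/3) ≈ 1.39561, f(0) ≈ 1.00000, f(1/3) ≈ 0.71653, f(2/3) ≈ 0.51342.
Sum = Δt · [f(-1) + f(-2/3) + f(-1/3) + ...].
Sum ≈ 2.76386.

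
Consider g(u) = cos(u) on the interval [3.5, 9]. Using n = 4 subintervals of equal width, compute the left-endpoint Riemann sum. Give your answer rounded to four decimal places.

Δu = (9 − 3.5)/4 = 1.375.
Left endpoints: 3.5, 4.875, 6.25, 7.625.
g(3.5) ≈ -0.9365, g(4.875) ≈ 0.1619, g(6.25) ≈ 0.9994, g(7.625) ≈ 0.2270.
Sum = Δu · [g(3.5) + g(4.875) + g(6.25) + g(7.625)].
Sum ≈ 0.6213.

0.6213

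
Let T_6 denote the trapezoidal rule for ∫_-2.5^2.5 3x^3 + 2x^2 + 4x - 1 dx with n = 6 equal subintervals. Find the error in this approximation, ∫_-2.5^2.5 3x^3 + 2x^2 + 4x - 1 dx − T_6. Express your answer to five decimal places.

Exact integral: ∫_-2.5^2.5 f(x) dx ≈ 15.8333333.
T_6 ≈ 16.9907407.
Error ≈ 15.8333333 − 16.9907407 ≈ -1.15741.

-1.15741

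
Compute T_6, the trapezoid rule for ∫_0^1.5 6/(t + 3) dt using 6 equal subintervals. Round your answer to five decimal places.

Δt = (1.5 − 0)/6 = 0.25.
f(0) = 2, f(0.25) = 24/13, f(0.5) = 12/7, f(0.75) = 1.6, f(1) = 1.5, f(1.25) = 24/17, f(1.5) = 4/3.
T_6 = (Δt/2)·[f(t_0) + 2f(t_1) + ... + 2f(t_{5}) + f(t_6)].
Sum ≈ 2.43472.

2.43472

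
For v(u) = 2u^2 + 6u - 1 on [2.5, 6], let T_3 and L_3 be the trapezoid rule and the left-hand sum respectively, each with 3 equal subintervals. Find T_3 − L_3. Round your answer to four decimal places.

46.9583

T_3 ≈ 220.921296.
L_3 ≈ 173.962963.
T_3 − L_3 ≈ 46.9583.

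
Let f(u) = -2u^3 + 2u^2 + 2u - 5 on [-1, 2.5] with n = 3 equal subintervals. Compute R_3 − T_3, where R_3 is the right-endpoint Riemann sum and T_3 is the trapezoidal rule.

-9.1875

R_3 ≈ -31.370370.
T_3 ≈ -22.182870.
R_3 − T_3 = -9.1875.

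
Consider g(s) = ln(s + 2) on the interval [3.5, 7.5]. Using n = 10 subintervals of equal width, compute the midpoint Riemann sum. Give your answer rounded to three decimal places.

8.012

Δs = (7.5 − 3.5)/10 = 0.4.
Midpoints: 3.7, 4.1, 4.5, 4.9, 5.3, 5.7, 6.1, 6.5, 6.9, 7.3.
g(3.7) ≈ 1.740, g(4.1) ≈ 1.808, g(4.5) ≈ 1.872, g(4.9) ≈ 1.932, g(5.3) ≈ 1.988, g(5.7) ≈ 2.041, g(6.1) ≈ 2.092, g(6.5) ≈ 2.140, g(6.9) ≈ 2.186, g(7.3) ≈ 2.230.
Sum = Δs · [g(3.7) + g(4.1) + g(4.5) + ...].
Sum ≈ 8.012.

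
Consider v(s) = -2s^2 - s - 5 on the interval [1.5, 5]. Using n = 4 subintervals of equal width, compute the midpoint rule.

Δs = (5 − 1.5)/4 = 0.875.
Midpoints: 1.9375, 2.8125, 3.6875, 4.5625.
v(1.9375) = -14.4453125, v(2.8125) = -23.6328125, v(3.6875) = -35.8828125, v(4.5625) = -51.1953125.
Sum = Δs · [v(1.9375) + v(2.8125) + v(3.6875) + v(4.5625)].
Sum = -109.51171875.

-109.51171875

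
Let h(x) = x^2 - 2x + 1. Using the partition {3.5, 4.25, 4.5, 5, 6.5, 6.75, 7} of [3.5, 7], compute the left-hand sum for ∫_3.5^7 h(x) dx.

Subinterval widths: 0.75, 0.25, 0.5, 1.5, 0.25, 0.25.
Left endpoints: 3.5, 4.25, 4.5, 5, 6.5, 6.75.
h(3.5) = 6.25, h(4.25) = 10.5625, h(4.5) = 12.25, h(5) = 16, h(6.5) = 30.25, h(6.75) = 33.0625.
Sum = Σ Δx_i · h(x_i).
Sum = 53.28125.

53.28125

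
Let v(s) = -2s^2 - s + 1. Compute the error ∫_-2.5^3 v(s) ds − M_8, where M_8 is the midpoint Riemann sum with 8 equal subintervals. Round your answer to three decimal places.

-0.433

Exact integral: ∫_-2.5^3 v(s) ds ≈ -24.29167.
M_8 ≈ -23.85840.
Error ≈ -24.29167 − (-23.85840) ≈ -0.433.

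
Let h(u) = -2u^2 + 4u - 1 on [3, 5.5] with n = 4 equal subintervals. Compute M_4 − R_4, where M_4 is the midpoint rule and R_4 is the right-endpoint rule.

10.64453125

M_4 = -52.75390625.
R_4 = -63.3984375.
M_4 − R_4 = 10.64453125.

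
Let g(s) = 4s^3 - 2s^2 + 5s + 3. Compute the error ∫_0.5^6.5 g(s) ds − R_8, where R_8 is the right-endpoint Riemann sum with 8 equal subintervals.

Exact integral: ∫_0.5^6.5 g(s) ds = 1725.
R_8 = 2139.
Error = 1725 − 2139 = -414.

-414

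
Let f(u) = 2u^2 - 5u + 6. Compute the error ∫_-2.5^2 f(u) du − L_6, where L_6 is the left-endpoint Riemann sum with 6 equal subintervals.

-10.96875

Exact integral: ∫_-2.5^2 f(u) du = 48.375.
L_6 = 59.34375.
Error = 48.375 − 59.34375 = -10.96875.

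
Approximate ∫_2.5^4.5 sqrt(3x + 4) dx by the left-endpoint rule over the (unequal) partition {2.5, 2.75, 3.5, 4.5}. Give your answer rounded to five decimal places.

7.28068

Subinterval widths: 0.25, 0.75, 1.
Left endpoints: 2.5, 2.75, 3.5.
f(2.5) ≈ 3.39116, f(2.75) ≈ 3.50000, f(3.5) ≈ 3.80789.
Sum = Σ Δx_i · f(x_i).
Sum ≈ 7.28068.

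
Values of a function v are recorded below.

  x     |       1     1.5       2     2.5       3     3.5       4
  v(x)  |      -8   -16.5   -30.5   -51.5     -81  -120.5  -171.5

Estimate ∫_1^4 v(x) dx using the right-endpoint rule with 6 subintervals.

-235.75

Δx = 0.5.
Sum = 0.5·[(-16.5) + (-30.5) + (-51.5) + (-81) + (-120.5) + (-171.5)] = -235.75.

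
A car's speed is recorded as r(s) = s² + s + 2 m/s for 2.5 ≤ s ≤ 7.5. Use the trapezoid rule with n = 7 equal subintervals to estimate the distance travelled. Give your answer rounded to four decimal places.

170.8418

Δs = (7.5 − 2.5)/7 = 5/7.
r(2.5) = 10.75, r(45/14) = 3047/196, r(55/14) = 4187/196, r(65/14) = 5527/196, r(75/14) = 7067/196, r(85/14) = 8807/196, r(95/14) = 10747/196, r(7.5) = 65.75.
T_7 = (Δs/2)·[r(s_0) + 2r(s_1) + ... + 2r(s_{6}) + r(s_7)].
Sum ≈ 170.8418.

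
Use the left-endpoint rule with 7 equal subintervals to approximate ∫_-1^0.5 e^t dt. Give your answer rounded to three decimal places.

1.149

Δt = (0.5 − (-1))/7 = 3/14.
Left endpoints: -1, -11/14, -4/7, -5/14, -1/7, 1/14, 2/7.
f(-1) ≈ 0.368, f(-11/14) ≈ 0.456, f(-4/7) ≈ 0.565, f(-5/14) ≈ 0.700, f(-1/7) ≈ 0.867, f(1/14) ≈ 1.074, f(2/7) ≈ 1.331.
Sum = Δt · [f(-1) + f(-11/14) + f(-4/7) + ...].
Sum ≈ 1.149.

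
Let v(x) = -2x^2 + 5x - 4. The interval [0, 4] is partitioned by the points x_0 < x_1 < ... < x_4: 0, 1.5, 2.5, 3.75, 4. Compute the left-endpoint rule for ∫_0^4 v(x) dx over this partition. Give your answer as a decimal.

Subinterval widths: 1.5, 1, 1.25, 0.25.
Left endpoints: 0, 1.5, 2.5, 3.75.
v(0) = -4, v(1.5) = -1, v(2.5) = -4, v(3.75) = -13.375.
Sum = Σ Δx_i · v(x_i).
Sum = -15.34375.

-15.34375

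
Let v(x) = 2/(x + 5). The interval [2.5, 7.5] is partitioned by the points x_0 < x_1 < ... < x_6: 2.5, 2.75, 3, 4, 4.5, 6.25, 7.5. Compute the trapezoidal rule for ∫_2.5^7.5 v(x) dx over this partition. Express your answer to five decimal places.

1.02427

Subinterval widths: 0.25, 0.25, 1, 0.5, 1.75, 1.25.
v(2.5) = 4/15, v(2.75) = 8/31, v(3) = 0.25, v(4) = 2/9, v(4.5) = 4/19, v(6.25) = 8/45, v(7.5) = 0.16.
On each subinterval the trapezoid contributes (Δx_i/2)·[v(x_{i-1}) + v(x_i)].
Sum ≈ 1.02427.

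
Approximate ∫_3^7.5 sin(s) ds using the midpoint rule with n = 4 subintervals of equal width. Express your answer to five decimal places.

-1.40981

Δs = (7.5 − 3)/4 = 1.125.
Midpoints: 3.5625, 4.6875, 5.8125, 6.9375.
f(3.5625) ≈ -0.40859, f(4.6875) ≈ -0.99969, f(5.8125) ≈ -0.45350, f(6.9375) ≈ 0.60862.
Sum = Δs · [f(3.5625) + f(4.6875) + f(5.8125) + f(6.9375)].
Sum ≈ -1.40981.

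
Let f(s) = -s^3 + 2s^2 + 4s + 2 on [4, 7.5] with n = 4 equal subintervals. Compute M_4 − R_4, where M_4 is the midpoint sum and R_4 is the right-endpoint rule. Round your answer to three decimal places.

125.443

M_4 ≈ -397.52686.
R_4 ≈ -522.96973.
M_4 − R_4 ≈ 125.443.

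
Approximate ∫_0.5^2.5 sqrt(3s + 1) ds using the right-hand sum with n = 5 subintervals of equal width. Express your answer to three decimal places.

Δs = (2.5 − 0.5)/5 = 0.4.
Right endpoints: 0.9, 1.3, 1.7, 2.1, 2.5.
f(0.9) ≈ 1.924, f(1.3) ≈ 2.214, f(1.7) ≈ 2.470, f(2.1) ≈ 2.702, f(2.5) ≈ 2.915.
Sum = Δs · [f(0.9) + f(1.3) + f(1.7) + f(2.1) + f(2.5)].
Sum ≈ 4.890.

4.890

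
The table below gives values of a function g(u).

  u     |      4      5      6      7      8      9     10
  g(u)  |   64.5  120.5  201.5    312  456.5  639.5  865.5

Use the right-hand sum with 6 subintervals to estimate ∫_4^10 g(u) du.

Δu = 1.
Sum = 1·[120.5 + 201.5 + 312 + 456.5 + 639.5 + 865.5] = 2595.5.

2595.5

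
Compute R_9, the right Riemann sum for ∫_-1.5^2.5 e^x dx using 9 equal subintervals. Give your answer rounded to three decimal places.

Δx = (2.5 − (-1.5))/9 = 4/9.
Right endpoints: -19/18, -11/18, -1/6, 5/18, 13/18, 7/6, 29/18, 37/18, 2.5.
f(-19/18) ≈ 0.348, f(-11/18) ≈ 0.543, f(-1/6) ≈ 0.846, f(5/18) ≈ 1.320, f(13/18) ≈ 2.059, f(7/6) ≈ 3.211, f(29/18) ≈ 5.008, f(37/18) ≈ 7.811, f(2.5) ≈ 12.182.
Sum = Δx · [f(-19/18) + f(-11/18) + f(-1/6) + ...].
Sum ≈ 14.813.

14.813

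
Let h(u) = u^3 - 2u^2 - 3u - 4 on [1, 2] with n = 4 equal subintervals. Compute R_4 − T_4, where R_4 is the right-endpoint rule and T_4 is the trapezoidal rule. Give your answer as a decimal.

-0.25

R_4 = -9.640625.
T_4 = -9.390625.
R_4 − T_4 = -0.25.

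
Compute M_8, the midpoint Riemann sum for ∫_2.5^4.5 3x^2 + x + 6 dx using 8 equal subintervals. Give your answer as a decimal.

94.46875

Δx = (4.5 − 2.5)/8 = 0.25.
Midpoints: 2.625, 2.875, 3.125, 3.375, 3.625, 3.875, 4.125, 4.375.
f(2.625) = 29.296875, f(2.875) = 33.671875, f(3.125) = 38.421875, f(3.375) = 43.546875, f(3.625) = 49.046875, f(3.875) = 54.921875, f(4.125) = 61.171875, f(4.375) = 67.796875.
Sum = Δx · [f(2.625) + f(2.875) + f(3.125) + ...].
Sum = 94.46875.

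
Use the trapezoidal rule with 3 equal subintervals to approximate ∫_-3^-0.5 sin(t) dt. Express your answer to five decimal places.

Δt = (-0.5 − (-3))/3 = 5/6.
f(-3) ≈ -0.14112, f(-13/6) ≈ -0.82766, f(-4/3) ≈ -0.97194, f(-0.5) ≈ -0.47943.
T_3 = (Δt/2)·[f(t_0) + 2f(t_1) + 2f(t_2) + f(t_3)].
Sum ≈ -1.75823.

-1.75823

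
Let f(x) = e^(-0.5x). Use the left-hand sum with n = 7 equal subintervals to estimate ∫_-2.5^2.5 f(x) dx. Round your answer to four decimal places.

Δx = (2.5 − (-2.5))/7 = 5/7.
Left endpoints: -2.5, -25/14, -15/14, -5/14, 5/14, 15/14, 25/14.
f(-2.5) ≈ 3.4903, f(-25/14) ≈ 2.4421, f(-15/14) ≈ 1.7087, f(-5/14) ≈ 1.1955, f(5/14) ≈ 0.8365, f(15/14) ≈ 0.5853, f(25/14) ≈ 0.4095.
Sum = Δx · [f(-2.5) + f(-25/14) + f(-15/14) + ...].
Sum ≈ 7.6199.

7.6199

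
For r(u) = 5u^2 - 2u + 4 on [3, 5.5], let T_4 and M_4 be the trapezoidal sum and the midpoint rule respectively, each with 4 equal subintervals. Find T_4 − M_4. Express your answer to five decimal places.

1.22070

T_4 = 221.85546875.
M_4 ≈ 220.6347656.
T_4 − M_4 ≈ 1.22070.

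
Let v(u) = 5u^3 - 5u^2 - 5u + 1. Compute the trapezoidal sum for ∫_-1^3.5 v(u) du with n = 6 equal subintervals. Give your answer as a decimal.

95.37890625

Δu = (3.5 − (-1))/6 = 0.75.
v(-1) = -4, v(-0.25) = 1.859375, v(0.5) = -2.125, v(1.25) = -3.296875, v(2) = 11, v(2.75) = 53.421875, v(3.5) = 136.625.
T_6 = (Δu/2)·[v(u_0) + 2v(u_1) + ... + 2v(u_{5}) + v(u_6)].
Sum = 95.37890625.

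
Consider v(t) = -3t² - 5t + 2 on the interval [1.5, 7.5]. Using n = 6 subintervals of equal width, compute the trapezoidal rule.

Δt = (7.5 − 1.5)/6 = 1.
v(1.5) = -12.25, v(2.5) = -29.25, v(3.5) = -52.25, v(4.5) = -81.25, v(5.5) = -116.25, v(6.5) = -157.25, v(7.5) = -204.25.
T_6 = (Δt/2)·[v(t_0) + 2v(t_1) + ... + 2v(t_{5}) + v(t_6)].
Sum = -544.5.

-544.5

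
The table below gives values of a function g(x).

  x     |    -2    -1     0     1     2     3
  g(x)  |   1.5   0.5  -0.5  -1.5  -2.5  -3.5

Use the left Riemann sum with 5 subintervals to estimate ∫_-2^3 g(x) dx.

-2.5

Δx = 1.
Sum = 1·[1.5 + 0.5 + (-0.5) + (-1.5) + (-2.5)] = -2.5.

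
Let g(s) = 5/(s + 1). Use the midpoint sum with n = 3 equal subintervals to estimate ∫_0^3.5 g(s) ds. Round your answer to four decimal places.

7.2948

Δs = (3.5 − 0)/3 = 7/6.
Midpoints: 7/12, 1.75, 35/12.
g(7/12) = 60/19, g(1.75) = 20/11, g(35/12) = 60/47.
Sum = Δs · [g(7/12) + g(1.75) + g(35/12)].
Sum ≈ 7.2948.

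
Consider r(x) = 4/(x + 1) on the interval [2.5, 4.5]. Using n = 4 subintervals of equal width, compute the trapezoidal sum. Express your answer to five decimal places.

Δx = (4.5 − 2.5)/4 = 0.5.
r(2.5) = 8/7, r(3) = 1, r(3.5) = 8/9, r(4) = 0.8, r(4.5) = 8/11.
T_4 = (Δx/2)·[r(x_0) + 2r(x_1) + 2r(x_2) + 2r(x_3) + r(x_4)].
Sum ≈ 1.81198.

1.81198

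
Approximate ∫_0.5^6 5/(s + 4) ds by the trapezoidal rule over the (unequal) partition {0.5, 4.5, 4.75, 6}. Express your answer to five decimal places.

4.21329

Subinterval widths: 4, 0.25, 1.25.
f(0.5) = 10/9, f(4.5) = 10/17, f(4.75) = 4/7, f(6) = 0.5.
On each subinterval the trapezoid contributes (Δs_i/2)·[f(s_{i-1}) + f(s_i)].
Sum ≈ 4.21329.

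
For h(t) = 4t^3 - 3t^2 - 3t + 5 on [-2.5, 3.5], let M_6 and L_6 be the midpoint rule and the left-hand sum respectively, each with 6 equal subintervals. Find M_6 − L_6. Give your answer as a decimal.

M_6 = 72.
L_6 = -22.5.
M_6 − L_6 = 94.5.

94.5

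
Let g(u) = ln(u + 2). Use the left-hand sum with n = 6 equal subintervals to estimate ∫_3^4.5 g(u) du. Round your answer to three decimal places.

2.586

Δu = (4.5 − 3)/6 = 0.25.
Left endpoints: 3, 3.25, 3.5, 3.75, 4, 4.25.
g(3) ≈ 1.609, g(3.25) ≈ 1.658, g(3.5) ≈ 1.705, g(3.75) ≈ 1.749, g(4) ≈ 1.792, g(4.25) ≈ 1.833.
Sum = Δu · [g(3) + g(3.25) + g(3.5) + ...].
Sum ≈ 2.586.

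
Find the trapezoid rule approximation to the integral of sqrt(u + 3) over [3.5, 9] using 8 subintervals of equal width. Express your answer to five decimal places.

16.66290

Δu = (9 − 3.5)/8 = 0.6875.
f(3.5) ≈ 2.54951, f(4.1875) ≈ 2.68095, f(4.875) ≈ 2.80624, f(5.5625) ≈ 2.92617, f(6.25) ≈ 3.04138, f(6.9375) ≈ 3.15238, f(7.625) ≈ 3.25960, f(8.3125) ≈ 3.36341, f(9) ≈ 3.46410.
T_8 = (Δu/2)·[f(u_0) + 2f(u_1) + ... + 2f(u_{7}) + f(u_8)].
Sum ≈ 16.66290.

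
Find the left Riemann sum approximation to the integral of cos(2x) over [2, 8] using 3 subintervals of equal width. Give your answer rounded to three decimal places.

0.089

Δx = (8 − 2)/3 = 2.
Left endpoints: 2, 4, 6.
f(2) ≈ -0.654, f(4) ≈ -0.146, f(6) ≈ 0.844.
Sum = Δx · [f(2) + f(4) + f(6)].
Sum ≈ 0.089.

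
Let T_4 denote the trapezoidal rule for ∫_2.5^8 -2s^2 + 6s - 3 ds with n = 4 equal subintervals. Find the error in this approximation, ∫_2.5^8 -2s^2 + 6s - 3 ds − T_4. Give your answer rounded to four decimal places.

3.4661

Exact integral: ∫_2.5^8 f(s) ds ≈ -174.166667.
T_4 = -177.6328125.
Error ≈ -174.166667 − (-177.6328125) ≈ 3.4661.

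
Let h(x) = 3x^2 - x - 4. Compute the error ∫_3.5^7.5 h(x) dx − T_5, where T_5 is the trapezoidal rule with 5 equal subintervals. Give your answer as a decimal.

-1.28

Exact integral: ∫_3.5^7.5 h(x) dx = 341.
T_5 = 342.28.
Error = 341 − 342.28 = -1.28.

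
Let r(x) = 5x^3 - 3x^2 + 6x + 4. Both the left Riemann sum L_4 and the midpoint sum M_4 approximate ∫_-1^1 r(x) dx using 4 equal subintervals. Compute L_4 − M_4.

L_4 = 0.25.
M_4 = 6.125.
L_4 − M_4 = -5.875.

-5.875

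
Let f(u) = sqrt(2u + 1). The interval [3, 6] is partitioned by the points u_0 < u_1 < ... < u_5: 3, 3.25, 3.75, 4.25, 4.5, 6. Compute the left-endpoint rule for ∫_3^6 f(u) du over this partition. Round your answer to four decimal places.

Subinterval widths: 0.25, 0.5, 0.5, 0.25, 1.5.
Left endpoints: 3, 3.25, 3.75, 4.25, 4.5.
f(3) ≈ 2.6458, f(3.25) ≈ 2.7386, f(3.75) ≈ 2.9155, f(4.25) ≈ 3.0822, f(4.5) ≈ 3.1623.
Sum = Σ Δu_i · f(u_i).
Sum ≈ 9.0025.

9.0025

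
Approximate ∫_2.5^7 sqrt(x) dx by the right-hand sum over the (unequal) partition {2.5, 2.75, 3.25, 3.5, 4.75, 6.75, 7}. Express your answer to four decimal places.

Subinterval widths: 0.25, 0.5, 0.25, 1.25, 2, 0.25.
Right endpoints: 2.75, 3.25, 3.5, 4.75, 6.75, 7.
f(2.75) ≈ 1.6583, f(3.25) ≈ 1.8028, f(3.5) ≈ 1.8708, f(4.75) ≈ 2.1794, f(6.75) ≈ 2.5981, f(7) ≈ 2.6458.
Sum = Σ Δx_i · f(x_i).
Sum ≈ 10.3656.

10.3656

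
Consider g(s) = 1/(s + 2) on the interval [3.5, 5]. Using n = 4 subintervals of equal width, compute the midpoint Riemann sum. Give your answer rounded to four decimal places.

Δs = (5 − 3.5)/4 = 0.375.
Midpoints: 3.6875, 4.0625, 4.4375, 4.8125.
g(3.6875) = 16/91, g(4.0625) = 16/97, g(4.4375) = 16/103, g(4.8125) = 16/109.
Sum = Δs · [g(3.6875) + g(4.0625) + g(4.4375) + g(4.8125)].
Sum ≈ 0.2411.

0.2411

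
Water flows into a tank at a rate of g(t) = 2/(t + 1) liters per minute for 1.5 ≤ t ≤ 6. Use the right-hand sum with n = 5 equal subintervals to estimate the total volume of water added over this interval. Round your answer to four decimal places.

1.8464

Δt = (6 − 1.5)/5 = 0.9.
Right endpoints: 2.4, 3.3, 4.2, 5.1, 6.
g(2.4) = 10/17, g(3.3) = 20/43, g(4.2) = 5/13, g(5.1) = 20/61, g(6) = 2/7.
Sum = Δt · [g(2.4) + g(3.3) + g(4.2) + g(5.1) + g(6)].
Sum ≈ 1.8464.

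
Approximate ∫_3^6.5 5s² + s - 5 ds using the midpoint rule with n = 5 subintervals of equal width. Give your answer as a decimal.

Δs = (6.5 − 3)/5 = 0.7.
Midpoints: 3.35, 4.05, 4.75, 5.45, 6.15.
f(3.35) = 54.4625, f(4.05) = 81.0625, f(4.75) = 112.5625, f(5.45) = 148.9625, f(6.15) = 190.2625.
Sum = Δs · [f(3.35) + f(4.05) + f(4.75) + f(5.45) + f(6.15)].
Sum = 411.11875.

411.11875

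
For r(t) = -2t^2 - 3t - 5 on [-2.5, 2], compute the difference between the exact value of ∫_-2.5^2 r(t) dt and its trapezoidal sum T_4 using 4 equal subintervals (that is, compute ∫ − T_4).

Exact integral: ∫_-2.5^2 r(t) dt = -34.875.
T_4 = -36.7734375.
Error = -34.875 − (-36.7734375) = 1.8984375.

1.8984375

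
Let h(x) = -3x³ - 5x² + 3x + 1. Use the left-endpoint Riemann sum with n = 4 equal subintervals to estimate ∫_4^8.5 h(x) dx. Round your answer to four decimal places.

-3530.2412

Δx = (8.5 − 4)/4 = 1.125.
Left endpoints: 4, 5.125, 6.25, 7.375.
h(4) = -259, h(5.125) = -265619/512, h(6.25) = -907.984375, h(7.375) = -743537/512.
Sum = Δx · [h(4) + h(5.125) + h(6.25) + h(7.375)].
Sum ≈ -3530.2412.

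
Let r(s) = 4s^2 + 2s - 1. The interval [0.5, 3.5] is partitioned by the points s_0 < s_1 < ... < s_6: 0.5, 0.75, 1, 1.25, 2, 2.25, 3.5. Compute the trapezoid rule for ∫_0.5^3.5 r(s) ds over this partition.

Subinterval widths: 0.25, 0.25, 0.25, 0.75, 0.25, 1.25.
r(0.5) = 1, r(0.75) = 2.75, r(1) = 5, r(1.25) = 7.75, r(2) = 19, r(2.25) = 23.75, r(3.5) = 55.
On each subinterval the trapezoid contributes (Δs_i/2)·[r(s_{i-1}) + r(s_i)].
Sum = 67.625.

67.625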